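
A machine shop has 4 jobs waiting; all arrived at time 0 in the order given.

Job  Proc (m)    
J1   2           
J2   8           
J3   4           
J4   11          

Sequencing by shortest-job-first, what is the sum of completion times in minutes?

SPT (increasing processing time): J1 J3 J2 J4.
J1: 0→2
J3: 2→6
J2: 6→14
J4: 14→25
Sum = 2+6+14+25 = 47.

47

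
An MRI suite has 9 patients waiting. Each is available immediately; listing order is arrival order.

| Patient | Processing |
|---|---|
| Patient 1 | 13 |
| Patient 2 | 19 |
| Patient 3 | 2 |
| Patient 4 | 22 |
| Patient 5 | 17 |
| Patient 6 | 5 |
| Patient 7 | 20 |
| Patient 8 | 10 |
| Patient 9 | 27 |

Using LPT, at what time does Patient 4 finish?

49

LPT (decreasing processing time): Patient 9 Patient 4 Patient 7 Patient 2 Patient 5 Patient 1 Patient 8 Patient 6 Patient 3.
Patient 9: 0→27
Patient 4: 27→49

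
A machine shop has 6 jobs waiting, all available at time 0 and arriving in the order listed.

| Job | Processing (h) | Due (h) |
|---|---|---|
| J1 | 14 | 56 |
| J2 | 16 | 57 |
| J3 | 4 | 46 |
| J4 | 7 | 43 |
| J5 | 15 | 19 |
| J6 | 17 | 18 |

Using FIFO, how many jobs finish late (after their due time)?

FIFO (arrival order): J1 J2 J3 J4 J5 J6.
J1: 0→14, due 56, tardiness 0
J2: 14→30, due 57, tardiness 0
J3: 30→34, due 46, tardiness 0
J4: 34→41, due 43, tardiness 0
J5: 41→56, due 19, tardiness 37
J6: 56→73, due 18, tardiness 55
Late jobs: 2.

2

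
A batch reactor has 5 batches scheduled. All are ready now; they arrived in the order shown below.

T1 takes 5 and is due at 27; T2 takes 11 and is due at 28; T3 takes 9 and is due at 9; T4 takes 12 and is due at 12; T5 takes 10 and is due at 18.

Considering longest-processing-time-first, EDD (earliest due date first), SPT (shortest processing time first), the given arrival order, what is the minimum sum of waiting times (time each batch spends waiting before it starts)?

78

LPT (decreasing processing time): T4 T2 T5 T3 T1.
T4: waits 0, runs 0→12
T2: waits 12, runs 12→23
T5: waits 23, runs 23→33
T3: waits 33, runs 33→42
T1: waits 42, runs 42→47
Sum = 0+12+23+33+42 = 110.
EDD (increasing due date): T3 T4 T5 T1 T2.
T3: waits 0, runs 0→9
T4: waits 9, runs 9→21
T5: waits 21, runs 21→31
T1: waits 31, runs 31→36
T2: waits 36, runs 36→47
Sum = 0+9+21+31+36 = 97.
SPT (increasing processing time): T1 T3 T5 T2 T4.
T1: waits 0, runs 0→5
T3: waits 5, runs 5→14
T5: waits 14, runs 14→24
T2: waits 24, runs 24→35
T4: waits 35, runs 35→47
Sum = 0+5+14+24+35 = 78.
FIFO (arrival order): T1 T2 T3 T4 T5.
T1: waits 0, runs 0→5
T2: waits 5, runs 5→16
T3: waits 16, runs 16→25
T4: waits 25, runs 25→37
T5: waits 37, runs 37→47
Sum = 0+5+16+25+37 = 83.
LPT 110, EDD 97, SPT 78, FIFO 83 → minimum 78.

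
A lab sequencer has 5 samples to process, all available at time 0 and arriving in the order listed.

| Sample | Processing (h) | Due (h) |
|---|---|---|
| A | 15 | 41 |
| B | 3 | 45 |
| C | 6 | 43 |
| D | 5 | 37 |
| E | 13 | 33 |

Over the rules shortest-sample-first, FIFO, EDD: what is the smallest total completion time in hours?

SPT (increasing processing time): B D C E A.
B: 0→3
D: 3→8
C: 8→14
E: 14→27
A: 27→42
Sum = 3+8+14+27+42 = 94.
FIFO (arrival order): A B C D E.
A: 0→15
B: 15→18
C: 18→24
D: 24→29
E: 29→42
Sum = 15+18+24+29+42 = 128.
EDD (increasing due date): E D A C B.
E: 0→13
D: 13→18
A: 18→33
C: 33→39
B: 39→42
Sum = 13+18+33+39+42 = 145.
SPT 94, FIFO 128, EDD 145 → minimum 94.

94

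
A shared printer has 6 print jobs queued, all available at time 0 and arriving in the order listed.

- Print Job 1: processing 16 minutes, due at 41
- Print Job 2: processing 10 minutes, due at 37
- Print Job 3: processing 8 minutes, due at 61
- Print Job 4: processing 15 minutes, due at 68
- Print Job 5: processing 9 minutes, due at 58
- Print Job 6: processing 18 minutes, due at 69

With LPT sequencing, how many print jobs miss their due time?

LPT (decreasing processing time): Print Job 6 Print Job 1 Print Job 4 Print Job 2 Print Job 5 Print Job 3.
Print Job 6: 0→18, due 69, tardiness 0
Print Job 1: 18→34, due 41, tardiness 0
Print Job 4: 34→49, due 68, tardiness 0
Print Job 2: 49→59, due 37, tardiness 22
Print Job 5: 59→68, due 58, tardiness 10
Print Job 3: 68→76, due 61, tardiness 15
Late print jobs: 3.

3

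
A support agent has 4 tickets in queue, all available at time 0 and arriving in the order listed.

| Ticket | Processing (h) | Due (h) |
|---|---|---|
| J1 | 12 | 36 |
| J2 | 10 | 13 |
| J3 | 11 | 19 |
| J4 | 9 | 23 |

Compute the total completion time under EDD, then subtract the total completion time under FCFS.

-6

EDD (increasing due date): J2 J3 J4 J1.
J2: 0→10
J3: 10→21
J4: 21→30
J1: 30→42
Sum = 10+21+30+42 = 103.
FIFO (arrival order): J1 J2 J3 J4.
J1: 0→12
J2: 12→22
J3: 22→33
J4: 33→42
Sum = 12+22+33+42 = 109.
Difference = 103 − 109 = -6.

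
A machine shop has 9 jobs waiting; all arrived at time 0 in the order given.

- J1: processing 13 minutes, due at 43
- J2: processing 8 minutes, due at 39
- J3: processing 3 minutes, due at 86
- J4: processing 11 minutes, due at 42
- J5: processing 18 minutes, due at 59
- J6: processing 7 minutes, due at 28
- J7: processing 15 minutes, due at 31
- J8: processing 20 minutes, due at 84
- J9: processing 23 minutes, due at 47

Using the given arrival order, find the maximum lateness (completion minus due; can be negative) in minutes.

71

FIFO (arrival order): J1 J2 J3 J4 J5 J6 J7 J8 J9.
J1: 0→13, due 43, lateness -30
J2: 13→21, due 39, lateness -18
J3: 21→24, due 86, lateness -62
J4: 24→35, due 42, lateness -7
J5: 35→53, due 59, lateness -6
J6: 53→60, due 28, lateness 32
J7: 60→75, due 31, lateness 44
J8: 75→95, due 84, lateness 11
J9: 95→118, due 47, lateness 71
Maximum = 71.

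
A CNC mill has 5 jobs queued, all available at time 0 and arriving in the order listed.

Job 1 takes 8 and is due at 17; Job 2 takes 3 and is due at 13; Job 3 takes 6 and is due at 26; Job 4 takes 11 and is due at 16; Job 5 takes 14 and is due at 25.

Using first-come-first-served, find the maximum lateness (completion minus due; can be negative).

17

FIFO (arrival order): Job 1 Job 2 Job 3 Job 4 Job 5.
Job 1: 0→8, due 17, lateness -9
Job 2: 8→11, due 13, lateness -2
Job 3: 11→17, due 26, lateness -9
Job 4: 17→28, due 16, lateness 12
Job 5: 28→42, due 25, lateness 17
Maximum = 17.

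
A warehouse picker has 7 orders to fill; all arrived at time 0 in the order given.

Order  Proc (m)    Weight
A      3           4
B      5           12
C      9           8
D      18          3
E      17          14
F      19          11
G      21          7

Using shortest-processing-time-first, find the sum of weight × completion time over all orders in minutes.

SPT (increasing processing time): A B C E D F G.
A: finishes 3, weight 4, w·C = 12
B: finishes 8, weight 12, w·C = 96
C: finishes 17, weight 8, w·C = 136
E: finishes 34, weight 14, w·C = 476
D: finishes 52, weight 3, w·C = 156
F: finishes 71, weight 11, w·C = 781
G: finishes 92, weight 7, w·C = 644
Sum = 12+96+136+476+156+781+644 = 2301.

2301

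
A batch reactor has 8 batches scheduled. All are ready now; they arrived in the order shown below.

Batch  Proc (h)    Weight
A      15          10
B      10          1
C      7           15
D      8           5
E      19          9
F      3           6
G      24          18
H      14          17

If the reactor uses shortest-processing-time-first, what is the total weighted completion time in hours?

4054

SPT (increasing processing time): F C D B H A E G.
F: finishes 3, weight 6, w·C = 18
C: finishes 10, weight 15, w·C = 150
D: finishes 18, weight 5, w·C = 90
B: finishes 28, weight 1, w·C = 28
H: finishes 42, weight 17, w·C = 714
A: finishes 57, weight 10, w·C = 570
E: finishes 76, weight 9, w·C = 684
G: finishes 100, weight 18, w·C = 1800
Sum = 18+150+90+28+714+570+684+1800 = 4054.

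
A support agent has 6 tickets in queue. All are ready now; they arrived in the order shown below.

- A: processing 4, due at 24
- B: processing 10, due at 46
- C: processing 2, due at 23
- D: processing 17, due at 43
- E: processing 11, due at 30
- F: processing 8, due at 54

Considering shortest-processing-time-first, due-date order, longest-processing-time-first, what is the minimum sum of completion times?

133

SPT (increasing processing time): C A F B E D.
C: 0→2
A: 2→6
F: 6→14
B: 14→24
E: 24→35
D: 35→52
Sum = 2+6+14+24+35+52 = 133.
EDD (increasing due date): C A E D B F.
C: 0→2
A: 2→6
E: 6→17
D: 17→34
B: 34→44
F: 44→52
Sum = 2+6+17+34+44+52 = 155.
LPT (decreasing processing time): D E B F A C.
D: 0→17
E: 17→28
B: 28→38
F: 38→46
A: 46→50
C: 50→52
Sum = 17+28+38+46+50+52 = 231.
SPT 133, EDD 155, LPT 231 → minimum 133.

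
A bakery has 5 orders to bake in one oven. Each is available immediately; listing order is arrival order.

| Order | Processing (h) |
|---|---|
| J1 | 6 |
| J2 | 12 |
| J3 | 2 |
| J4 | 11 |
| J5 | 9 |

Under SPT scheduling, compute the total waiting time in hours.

SPT (increasing processing time): J3 J1 J5 J4 J2.
J3: waits 0, runs 0→2
J1: waits 2, runs 2→8
J5: waits 8, runs 8→17
J4: waits 17, runs 17→28
J2: waits 28, runs 28→40
Sum = 0+2+8+17+28 = 55.

55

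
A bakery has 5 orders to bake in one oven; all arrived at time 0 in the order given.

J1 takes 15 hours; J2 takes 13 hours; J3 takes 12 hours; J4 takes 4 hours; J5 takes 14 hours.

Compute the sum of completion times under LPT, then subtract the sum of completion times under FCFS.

LPT (decreasing processing time): J1 J5 J2 J3 J4.
J1: 0→15
J5: 15→29
J2: 29→42
J3: 42→54
J4: 54→58
Sum = 15+29+42+54+58 = 198.
FIFO (arrival order): J1 J2 J3 J4 J5.
J1: 0→15
J2: 15→28
J3: 28→40
J4: 40→44
J5: 44→58
Sum = 15+28+40+44+58 = 185.
Difference = 198 − 185 = 13.

13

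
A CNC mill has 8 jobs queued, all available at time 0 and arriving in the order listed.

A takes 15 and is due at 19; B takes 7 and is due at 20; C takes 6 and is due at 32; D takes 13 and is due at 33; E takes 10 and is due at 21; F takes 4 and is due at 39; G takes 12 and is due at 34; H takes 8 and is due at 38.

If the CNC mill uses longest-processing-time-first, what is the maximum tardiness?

LPT (decreasing processing time): A D G E H B C F.
A: 0→15, due 19, tardiness 0
D: 15→28, due 33, tardiness 0
G: 28→40, due 34, tardiness 6
E: 40→50, due 21, tardiness 29
H: 50→58, due 38, tardiness 20
B: 58→65, due 20, tardiness 45
C: 65→71, due 32, tardiness 39
F: 71→75, due 39, tardiness 36
Maximum = 45.

45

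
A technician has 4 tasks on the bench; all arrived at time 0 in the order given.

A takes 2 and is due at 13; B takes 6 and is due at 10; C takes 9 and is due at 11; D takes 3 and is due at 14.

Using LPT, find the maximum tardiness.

LPT (decreasing processing time): C B D A.
C: 0→9, due 11, tardiness 0
B: 9→15, due 10, tardiness 5
D: 15→18, due 14, tardiness 4
A: 18→20, due 13, tardiness 7
Maximum = 7.

7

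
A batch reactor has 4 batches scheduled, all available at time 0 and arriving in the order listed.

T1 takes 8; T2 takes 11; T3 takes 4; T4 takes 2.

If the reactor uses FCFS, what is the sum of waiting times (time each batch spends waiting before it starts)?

FIFO (arrival order): T1 T2 T3 T4.
T1: waits 0, runs 0→8
T2: waits 8, runs 8→19
T3: waits 19, runs 19→23
T4: waits 23, runs 23→25
Sum = 0+8+19+23 = 50.

50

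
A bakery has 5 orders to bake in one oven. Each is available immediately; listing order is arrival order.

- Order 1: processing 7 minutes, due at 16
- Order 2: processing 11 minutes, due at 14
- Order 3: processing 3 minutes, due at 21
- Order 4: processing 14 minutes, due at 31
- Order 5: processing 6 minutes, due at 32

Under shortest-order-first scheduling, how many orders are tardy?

2

SPT (increasing processing time): Order 3 Order 5 Order 1 Order 2 Order 4.
Order 3: 0→3, due 21, tardiness 0
Order 5: 3→9, due 32, tardiness 0
Order 1: 9→16, due 16, tardiness 0
Order 2: 16→27, due 14, tardiness 13
Order 4: 27→41, due 31, tardiness 10
Late orders: 2.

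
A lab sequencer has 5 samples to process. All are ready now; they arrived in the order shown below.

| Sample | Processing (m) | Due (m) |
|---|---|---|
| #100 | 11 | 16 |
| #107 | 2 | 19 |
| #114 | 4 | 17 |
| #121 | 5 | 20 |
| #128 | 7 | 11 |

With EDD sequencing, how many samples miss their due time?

4

EDD (increasing due date): #128 #100 #114 #107 #121.
#128: 0→7, due 11, tardiness 0
#100: 7→18, due 16, tardiness 2
#114: 18→22, due 17, tardiness 5
#107: 22→24, due 19, tardiness 5
#121: 24→29, due 20, tardiness 9
Late samples: 4.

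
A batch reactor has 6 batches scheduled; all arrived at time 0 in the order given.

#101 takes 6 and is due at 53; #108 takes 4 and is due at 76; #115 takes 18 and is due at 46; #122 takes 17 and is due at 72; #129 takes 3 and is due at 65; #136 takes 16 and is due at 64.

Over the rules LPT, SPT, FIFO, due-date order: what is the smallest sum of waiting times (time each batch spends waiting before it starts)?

LPT (decreasing processing time): #115 #122 #136 #101 #108 #129.
#115: waits 0, runs 0→18
#122: waits 18, runs 18→35
#136: waits 35, runs 35→51
#101: waits 51, runs 51→57
#108: waits 57, runs 57→61
#129: waits 61, runs 61→64
Sum = 0+18+35+51+57+61 = 222.
SPT (increasing processing time): #129 #108 #101 #136 #122 #115.
#129: waits 0, runs 0→3
#108: waits 3, runs 3→7
#101: waits 7, runs 7→13
#136: waits 13, runs 13→29
#122: waits 29, runs 29→46
#115: waits 46, runs 46→64
Sum = 0+3+7+13+29+46 = 98.
FIFO (arrival order): #101 #108 #115 #122 #129 #136.
#101: waits 0, runs 0→6
#108: waits 6, runs 6→10
#115: waits 10, runs 10→28
#122: waits 28, runs 28→45
#129: waits 45, runs 45→48
#136: waits 48, runs 48→64
Sum = 0+6+10+28+45+48 = 137.
EDD (increasing due date): #115 #101 #136 #129 #122 #108.
#115: waits 0, runs 0→18
#101: waits 18, runs 18→24
#136: waits 24, runs 24→40
#129: waits 40, runs 40→43
#122: waits 43, runs 43→60
#108: waits 60, runs 60→64
Sum = 0+18+24+40+43+60 = 185.
LPT 222, SPT 98, FIFO 137, EDD 185 → minimum 98.

98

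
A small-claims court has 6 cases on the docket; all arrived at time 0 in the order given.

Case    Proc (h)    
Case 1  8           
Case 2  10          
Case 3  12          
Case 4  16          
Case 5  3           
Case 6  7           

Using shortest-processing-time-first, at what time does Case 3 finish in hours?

40

SPT (increasing processing time): Case 5 Case 6 Case 1 Case 2 Case 3 Case 4.
Case 5: 0→3
Case 6: 3→10
Case 1: 10→18
Case 2: 18→28
Case 3: 28→40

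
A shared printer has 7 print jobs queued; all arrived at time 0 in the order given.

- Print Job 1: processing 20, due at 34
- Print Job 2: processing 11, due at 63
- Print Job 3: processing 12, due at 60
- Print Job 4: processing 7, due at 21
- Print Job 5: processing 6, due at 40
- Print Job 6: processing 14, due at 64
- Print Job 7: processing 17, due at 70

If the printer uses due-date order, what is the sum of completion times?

EDD (increasing due date): Print Job 4 Print Job 1 Print Job 5 Print Job 3 Print Job 2 Print Job 6 Print Job 7.
Print Job 4: 0→7
Print Job 1: 7→27
Print Job 5: 27→33
Print Job 3: 33→45
Print Job 2: 45→56
Print Job 6: 56→70
Print Job 7: 70→87
Sum = 7+27+33+45+56+70+87 = 325.

325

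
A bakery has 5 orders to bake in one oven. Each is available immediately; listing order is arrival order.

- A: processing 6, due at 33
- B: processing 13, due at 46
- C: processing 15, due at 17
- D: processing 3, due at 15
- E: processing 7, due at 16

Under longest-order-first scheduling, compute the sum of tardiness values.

56

LPT (decreasing processing time): C B E A D.
C: 0→15, due 17, tardiness 0
B: 15→28, due 46, tardiness 0
E: 28→35, due 16, tardiness 19
A: 35→41, due 33, tardiness 8
D: 41→44, due 15, tardiness 29
Sum = 0+0+19+8+29 = 56.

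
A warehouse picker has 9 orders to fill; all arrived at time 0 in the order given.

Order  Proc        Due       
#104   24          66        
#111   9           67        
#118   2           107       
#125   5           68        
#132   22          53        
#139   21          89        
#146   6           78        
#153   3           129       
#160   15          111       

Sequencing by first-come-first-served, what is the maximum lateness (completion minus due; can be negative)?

FIFO (arrival order): #104 #111 #118 #125 #132 #139 #146 #153 #160.
#104: 0→24, due 66, lateness -42
#111: 24→33, due 67, lateness -34
#118: 33→35, due 107, lateness -72
#125: 35→40, due 68, lateness -28
#132: 40→62, due 53, lateness 9
#139: 62→83, due 89, lateness -6
#146: 83→89, due 78, lateness 11
#153: 89→92, due 129, lateness -37
#160: 92→107, due 111, lateness -4
Maximum = 11.

11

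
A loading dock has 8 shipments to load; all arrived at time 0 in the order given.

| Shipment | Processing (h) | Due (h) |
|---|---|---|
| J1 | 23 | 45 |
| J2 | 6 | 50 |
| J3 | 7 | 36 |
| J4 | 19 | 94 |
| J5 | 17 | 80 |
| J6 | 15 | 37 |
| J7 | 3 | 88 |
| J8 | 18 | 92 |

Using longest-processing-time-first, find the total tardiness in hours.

LPT (decreasing processing time): J1 J4 J8 J5 J6 J3 J2 J7.
J1: 0→23, due 45, tardiness 0
J4: 23→42, due 94, tardiness 0
J8: 42→60, due 92, tardiness 0
J5: 60→77, due 80, tardiness 0
J6: 77→92, due 37, tardiness 55
J3: 92→99, due 36, tardiness 63
J2: 99→105, due 50, tardiness 55
J7: 105→108, due 88, tardiness 20
Sum = 0+0+0+0+55+63+55+20 = 193.

193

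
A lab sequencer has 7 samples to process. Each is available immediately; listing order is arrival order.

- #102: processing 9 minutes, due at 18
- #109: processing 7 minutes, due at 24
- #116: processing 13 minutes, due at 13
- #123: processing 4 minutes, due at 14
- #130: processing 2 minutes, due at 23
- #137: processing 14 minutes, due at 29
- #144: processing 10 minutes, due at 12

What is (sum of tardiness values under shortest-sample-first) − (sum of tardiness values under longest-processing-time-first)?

SPT (increasing processing time): #130 #123 #109 #102 #144 #116 #137.
#130: 0→2, due 23, tardiness 0
#123: 2→6, due 14, tardiness 0
#109: 6→13, due 24, tardiness 0
#102: 13→22, due 18, tardiness 4
#144: 22→32, due 12, tardiness 20
#116: 32→45, due 13, tardiness 32
#137: 45→59, due 29, tardiness 30
Sum = 0+0+0+4+20+32+30 = 86.
LPT (decreasing processing time): #137 #116 #144 #102 #109 #123 #130.
#137: 0→14, due 29, tardiness 0
#116: 14→27, due 13, tardiness 14
#144: 27→37, due 12, tardiness 25
#102: 37→46, due 18, tardiness 28
#109: 46→53, due 24, tardiness 29
#123: 53→57, due 14, tardiness 43
#130: 57→59, due 23, tardiness 36
Sum = 0+14+25+28+29+43+36 = 175.
Difference = 86 − 175 = -89.

-89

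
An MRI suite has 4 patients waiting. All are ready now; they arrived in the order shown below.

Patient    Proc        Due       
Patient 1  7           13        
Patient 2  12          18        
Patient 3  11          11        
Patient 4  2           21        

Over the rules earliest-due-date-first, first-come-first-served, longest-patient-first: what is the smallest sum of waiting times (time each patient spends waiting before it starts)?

56

EDD (increasing due date): Patient 3 Patient 1 Patient 2 Patient 4.
Patient 3: waits 0, runs 0→11
Patient 1: waits 11, runs 11→18
Patient 2: waits 18, runs 18→30
Patient 4: waits 30, runs 30→32
Sum = 0+11+18+30 = 59.
FIFO (arrival order): Patient 1 Patient 2 Patient 3 Patient 4.
Patient 1: waits 0, runs 0→7
Patient 2: waits 7, runs 7→19
Patient 3: waits 19, runs 19→30
Patient 4: waits 30, runs 30→32
Sum = 0+7+19+30 = 56.
LPT (decreasing processing time): Patient 2 Patient 3 Patient 1 Patient 4.
Patient 2: waits 0, runs 0→12
Patient 3: waits 12, runs 12→23
Patient 1: waits 23, runs 23→30
Patient 4: waits 30, runs 30→32
Sum = 0+12+23+30 = 65.
EDD 59, FIFO 56, LPT 65 → minimum 56.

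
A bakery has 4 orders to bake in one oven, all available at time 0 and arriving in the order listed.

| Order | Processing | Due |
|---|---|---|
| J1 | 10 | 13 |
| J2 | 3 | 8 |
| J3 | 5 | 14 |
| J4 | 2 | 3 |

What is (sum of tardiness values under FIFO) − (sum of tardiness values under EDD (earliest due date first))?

FIFO (arrival order): J1 J2 J3 J4.
J1: 0→10, due 13, tardiness 0
J2: 10→13, due 8, tardiness 5
J3: 13→18, due 14, tardiness 4
J4: 18→20, due 3, tardiness 17
Sum = 0+5+4+17 = 26.
EDD (increasing due date): J4 J2 J1 J3.
J4: 0→2, due 3, tardiness 0
J2: 2→5, due 8, tardiness 0
J1: 5→15, due 13, tardiness 2
J3: 15→20, due 14, tardiness 6
Sum = 0+0+2+6 = 8.
Difference = 26 − 8 = 18.

18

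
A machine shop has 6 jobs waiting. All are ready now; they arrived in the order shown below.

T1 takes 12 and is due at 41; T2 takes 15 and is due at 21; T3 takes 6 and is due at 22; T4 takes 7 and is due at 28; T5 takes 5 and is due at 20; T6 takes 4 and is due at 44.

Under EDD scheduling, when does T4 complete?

EDD (increasing due date): T5 T2 T3 T4 T1 T6.
T5: 0→5
T2: 5→20
T3: 20→26
T4: 26→33

33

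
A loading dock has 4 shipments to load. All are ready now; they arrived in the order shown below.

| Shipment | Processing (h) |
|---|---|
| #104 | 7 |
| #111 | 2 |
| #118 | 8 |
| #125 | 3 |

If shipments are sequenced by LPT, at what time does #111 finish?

20

LPT (decreasing processing time): #118 #104 #125 #111.
#118: 0→8
#104: 8→15
#125: 15→18
#111: 18→20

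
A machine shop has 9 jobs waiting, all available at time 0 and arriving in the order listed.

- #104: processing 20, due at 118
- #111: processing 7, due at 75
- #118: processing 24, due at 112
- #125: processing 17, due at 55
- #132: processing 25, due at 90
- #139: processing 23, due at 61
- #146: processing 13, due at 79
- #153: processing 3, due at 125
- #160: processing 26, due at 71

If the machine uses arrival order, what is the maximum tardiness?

87

FIFO (arrival order): #104 #111 #118 #125 #132 #139 #146 #153 #160.
#104: 0→20, due 118, tardiness 0
#111: 20→27, due 75, tardiness 0
#118: 27→51, due 112, tardiness 0
#125: 51→68, due 55, tardiness 13
#132: 68→93, due 90, tardiness 3
#139: 93→116, due 61, tardiness 55
#146: 116→129, due 79, tardiness 50
#153: 129→132, due 125, tardiness 7
#160: 132→158, due 71, tardiness 87
Maximum = 87.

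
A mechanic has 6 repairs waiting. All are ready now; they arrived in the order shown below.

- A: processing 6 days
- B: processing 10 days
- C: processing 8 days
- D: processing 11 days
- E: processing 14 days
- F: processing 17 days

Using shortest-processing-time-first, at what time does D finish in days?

35

SPT (increasing processing time): A C B D E F.
A: 0→6
C: 6→14
B: 14→24
D: 24→35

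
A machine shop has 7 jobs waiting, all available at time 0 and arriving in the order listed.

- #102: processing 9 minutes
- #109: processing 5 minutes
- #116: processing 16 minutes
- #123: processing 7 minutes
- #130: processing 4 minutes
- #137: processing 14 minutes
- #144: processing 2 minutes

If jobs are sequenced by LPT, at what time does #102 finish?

LPT (decreasing processing time): #116 #137 #102 #123 #109 #130 #144.
#116: 0→16
#137: 16→30
#102: 30→39

39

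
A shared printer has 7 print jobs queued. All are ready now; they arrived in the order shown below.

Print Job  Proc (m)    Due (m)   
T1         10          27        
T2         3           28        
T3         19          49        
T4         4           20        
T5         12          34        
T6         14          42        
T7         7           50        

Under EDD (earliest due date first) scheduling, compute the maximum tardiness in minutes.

EDD (increasing due date): T4 T1 T2 T5 T6 T3 T7.
T4: 0→4, due 20, tardiness 0
T1: 4→14, due 27, tardiness 0
T2: 14→17, due 28, tardiness 0
T5: 17→29, due 34, tardiness 0
T6: 29→43, due 42, tardiness 1
T3: 43→62, due 49, tardiness 13
T7: 62→69, due 50, tardiness 19
Maximum = 19.

19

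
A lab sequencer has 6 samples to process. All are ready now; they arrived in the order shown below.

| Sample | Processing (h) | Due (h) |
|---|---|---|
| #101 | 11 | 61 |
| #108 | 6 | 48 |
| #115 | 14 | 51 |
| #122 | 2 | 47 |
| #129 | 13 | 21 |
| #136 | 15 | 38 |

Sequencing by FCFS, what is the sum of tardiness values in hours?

48

FIFO (arrival order): #101 #108 #115 #122 #129 #136.
#101: 0→11, due 61, tardiness 0
#108: 11→17, due 48, tardiness 0
#115: 17→31, due 51, tardiness 0
#122: 31→33, due 47, tardiness 0
#129: 33→46, due 21, tardiness 25
#136: 46→61, due 38, tardiness 23
Sum = 0+0+0+0+25+23 = 48.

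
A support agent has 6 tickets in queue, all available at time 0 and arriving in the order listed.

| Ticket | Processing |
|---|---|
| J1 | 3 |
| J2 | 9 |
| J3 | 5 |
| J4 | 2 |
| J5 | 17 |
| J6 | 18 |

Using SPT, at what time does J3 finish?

SPT (increasing processing time): J4 J1 J3 J2 J5 J6.
J4: 0→2
J1: 2→5
J3: 5→10

10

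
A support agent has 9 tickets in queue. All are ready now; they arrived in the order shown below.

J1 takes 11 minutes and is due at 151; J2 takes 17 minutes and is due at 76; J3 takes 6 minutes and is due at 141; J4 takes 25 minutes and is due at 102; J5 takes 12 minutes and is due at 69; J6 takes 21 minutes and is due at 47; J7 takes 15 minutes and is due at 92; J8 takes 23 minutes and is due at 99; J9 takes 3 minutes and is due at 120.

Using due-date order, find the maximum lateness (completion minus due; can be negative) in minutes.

EDD (increasing due date): J6 J5 J2 J7 J8 J4 J9 J3 J1.
J6: 0→21, due 47, lateness -26
J5: 21→33, due 69, lateness -36
J2: 33→50, due 76, lateness -26
J7: 50→65, due 92, lateness -27
J8: 65→88, due 99, lateness -11
J4: 88→113, due 102, lateness 11
J9: 113→116, due 120, lateness -4
J3: 116→122, due 141, lateness -19
J1: 122→133, due 151, lateness -18
Maximum = 11.

11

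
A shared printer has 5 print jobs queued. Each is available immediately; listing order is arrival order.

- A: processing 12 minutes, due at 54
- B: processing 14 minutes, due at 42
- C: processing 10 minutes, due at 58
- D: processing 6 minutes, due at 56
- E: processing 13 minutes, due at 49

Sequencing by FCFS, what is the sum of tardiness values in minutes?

6

FIFO (arrival order): A B C D E.
A: 0→12, due 54, tardiness 0
B: 12→26, due 42, tardiness 0
C: 26→36, due 58, tardiness 0
D: 36→42, due 56, tardiness 0
E: 42→55, due 49, tardiness 6
Sum = 0+0+0+0+6 = 6.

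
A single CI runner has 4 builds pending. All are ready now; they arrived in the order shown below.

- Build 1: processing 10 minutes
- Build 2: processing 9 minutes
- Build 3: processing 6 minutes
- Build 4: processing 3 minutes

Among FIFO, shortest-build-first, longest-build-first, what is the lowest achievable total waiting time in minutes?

FIFO (arrival order): Build 1 Build 2 Build 3 Build 4.
Build 1: waits 0, runs 0→10
Build 2: waits 10, runs 10→19
Build 3: waits 19, runs 19→25
Build 4: waits 25, runs 25→28
Sum = 0+10+19+25 = 54.
SPT (increasing processing time): Build 4 Build 3 Build 2 Build 1.
Build 4: waits 0, runs 0→3
Build 3: waits 3, runs 3→9
Build 2: waits 9, runs 9→18
Build 1: waits 18, runs 18→28
Sum = 0+3+9+18 = 30.
LPT (decreasing processing time): Build 1 Build 2 Build 3 Build 4.
Build 1: waits 0, runs 0→10
Build 2: waits 10, runs 10→19
Build 3: waits 19, runs 19→25
Build 4: waits 25, runs 25→28
Sum = 0+10+19+25 = 54.
FIFO 54, SPT 30, LPT 54 → minimum 30.

30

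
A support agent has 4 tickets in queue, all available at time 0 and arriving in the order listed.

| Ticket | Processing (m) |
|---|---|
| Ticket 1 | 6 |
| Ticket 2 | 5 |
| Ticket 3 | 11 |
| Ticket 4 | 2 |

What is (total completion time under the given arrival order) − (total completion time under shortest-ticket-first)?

17

FIFO (arrival order): Ticket 1 Ticket 2 Ticket 3 Ticket 4.
Ticket 1: 0→6
Ticket 2: 6→11
Ticket 3: 11→22
Ticket 4: 22→24
Sum = 6+11+22+24 = 63.
SPT (increasing processing time): Ticket 4 Ticket 2 Ticket 1 Ticket 3.
Ticket 4: 0→2
Ticket 2: 2→7
Ticket 1: 7→13
Ticket 3: 13→24
Sum = 2+7+13+24 = 46.
Difference = 63 − 46 = 17.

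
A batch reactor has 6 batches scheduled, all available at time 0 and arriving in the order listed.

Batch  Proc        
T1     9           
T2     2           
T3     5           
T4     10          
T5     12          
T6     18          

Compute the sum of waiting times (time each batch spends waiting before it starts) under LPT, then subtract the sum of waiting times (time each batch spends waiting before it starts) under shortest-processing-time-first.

102

LPT (decreasing processing time): T6 T5 T4 T1 T3 T2.
T6: waits 0, runs 0→18
T5: waits 18, runs 18→30
T4: waits 30, runs 30→40
T1: waits 40, runs 40→49
T3: waits 49, runs 49→54
T2: waits 54, runs 54→56
Sum = 0+18+30+40+49+54 = 191.
SPT (increasing processing time): T2 T3 T1 T4 T5 T6.
T2: waits 0, runs 0→2
T3: waits 2, runs 2→7
T1: waits 7, runs 7→16
T4: waits 16, runs 16→26
T5: waits 26, runs 26→38
T6: waits 38, runs 38→56
Sum = 0+2+7+16+26+38 = 89.
Difference = 191 − 89 = 102.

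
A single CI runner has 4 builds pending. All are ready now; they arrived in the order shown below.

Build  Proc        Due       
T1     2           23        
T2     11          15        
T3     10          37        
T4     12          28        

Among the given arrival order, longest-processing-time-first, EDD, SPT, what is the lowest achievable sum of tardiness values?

FIFO (arrival order): T1 T2 T3 T4.
T1: 0→2, due 23, tardiness 0
T2: 2→13, due 15, tardiness 0
T3: 13→23, due 37, tardiness 0
T4: 23→35, due 28, tardiness 7
Sum = 0+0+0+7 = 7.
LPT (decreasing processing time): T4 T2 T3 T1.
T4: 0→12, due 28, tardiness 0
T2: 12→23, due 15, tardiness 8
T3: 23→33, due 37, tardiness 0
T1: 33→35, due 23, tardiness 12
Sum = 0+8+0+12 = 20.
EDD (increasing due date): T2 T1 T4 T3.
T2: 0→11, due 15, tardiness 0
T1: 11→13, due 23, tardiness 0
T4: 13→25, due 28, tardiness 0
T3: 25→35, due 37, tardiness 0
Sum = 0+0+0+0 = 0.
SPT (increasing processing time): T1 T3 T2 T4.
T1: 0→2, due 23, tardiness 0
T3: 2→12, due 37, tardiness 0
T2: 12→23, due 15, tardiness 8
T4: 23→35, due 28, tardiness 7
Sum = 0+0+8+7 = 15.
FIFO 7, LPT 20, EDD 0, SPT 15 → minimum 0.

0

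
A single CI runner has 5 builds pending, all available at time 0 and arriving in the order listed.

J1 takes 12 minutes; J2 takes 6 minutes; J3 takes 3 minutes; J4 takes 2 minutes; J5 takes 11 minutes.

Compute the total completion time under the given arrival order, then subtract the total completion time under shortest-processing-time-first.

34

FIFO (arrival order): J1 J2 J3 J4 J5.
J1: 0→12
J2: 12→18
J3: 18→21
J4: 21→23
J5: 23→34
Sum = 12+18+21+23+34 = 108.
SPT (increasing processing time): J4 J3 J2 J5 J1.
J4: 0→2
J3: 2→5
J2: 5→11
J5: 11→22
J1: 22→34
Sum = 2+5+11+22+34 = 74.
Difference = 108 − 74 = 34.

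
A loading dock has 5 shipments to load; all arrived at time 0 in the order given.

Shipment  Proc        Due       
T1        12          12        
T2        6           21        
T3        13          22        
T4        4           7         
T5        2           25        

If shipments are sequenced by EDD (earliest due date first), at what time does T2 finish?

22

EDD (increasing due date): T4 T1 T2 T3 T5.
T4: 0→4
T1: 4→16
T2: 16→22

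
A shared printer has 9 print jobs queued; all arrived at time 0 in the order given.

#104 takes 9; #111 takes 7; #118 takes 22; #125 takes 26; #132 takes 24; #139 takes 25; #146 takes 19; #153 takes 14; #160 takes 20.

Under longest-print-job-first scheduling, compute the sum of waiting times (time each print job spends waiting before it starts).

LPT (decreasing processing time): #125 #139 #132 #118 #160 #146 #153 #104 #111.
#125: waits 0, runs 0→26
#139: waits 26, runs 26→51
#132: waits 51, runs 51→75
#118: waits 75, runs 75→97
#160: waits 97, runs 97→117
#146: waits 117, runs 117→136
#153: waits 136, runs 136→150
#104: waits 150, runs 150→159
#111: waits 159, runs 159→166
Sum = 0+26+51+75+97+117+136+150+159 = 811.

811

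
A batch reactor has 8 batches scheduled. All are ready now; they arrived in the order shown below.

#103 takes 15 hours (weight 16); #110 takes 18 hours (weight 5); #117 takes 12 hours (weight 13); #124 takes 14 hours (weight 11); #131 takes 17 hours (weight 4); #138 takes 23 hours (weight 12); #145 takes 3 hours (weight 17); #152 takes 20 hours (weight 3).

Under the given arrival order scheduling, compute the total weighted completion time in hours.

5231

FIFO (arrival order): #103 #110 #117 #124 #131 #138 #145 #152.
#103: finishes 15, weight 16, w·C = 240
#110: finishes 33, weight 5, w·C = 165
#117: finishes 45, weight 13, w·C = 585
#124: finishes 59, weight 11, w·C = 649
#131: finishes 76, weight 4, w·C = 304
#138: finishes 99, weight 12, w·C = 1188
#145: finishes 102, weight 17, w·C = 1734
#152: finishes 122, weight 3, w·C = 366
Sum = 240+165+585+649+304+1188+1734+366 = 5231.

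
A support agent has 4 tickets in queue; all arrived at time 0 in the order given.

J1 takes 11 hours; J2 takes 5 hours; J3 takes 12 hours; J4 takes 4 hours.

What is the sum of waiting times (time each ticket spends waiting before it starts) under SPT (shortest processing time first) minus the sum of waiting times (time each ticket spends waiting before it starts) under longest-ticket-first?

SPT (increasing processing time): J4 J2 J1 J3.
J4: waits 0, runs 0→4
J2: waits 4, runs 4→9
J1: waits 9, runs 9→20
J3: waits 20, runs 20→32
Sum = 0+4+9+20 = 33.
LPT (decreasing processing time): J3 J1 J2 J4.
J3: waits 0, runs 0→12
J1: waits 12, runs 12→23
J2: waits 23, runs 23→28
J4: waits 28, runs 28→32
Sum = 0+12+23+28 = 63.
Difference = 33 − 63 = -30.

-30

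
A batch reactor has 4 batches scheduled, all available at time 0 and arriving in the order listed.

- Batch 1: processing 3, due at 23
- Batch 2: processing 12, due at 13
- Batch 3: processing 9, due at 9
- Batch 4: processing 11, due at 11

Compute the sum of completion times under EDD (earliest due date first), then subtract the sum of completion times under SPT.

23

EDD (increasing due date): Batch 3 Batch 4 Batch 2 Batch 1.
Batch 3: 0→9
Batch 4: 9→20
Batch 2: 20→32
Batch 1: 32→35
Sum = 9+20+32+35 = 96.
SPT (increasing processing time): Batch 1 Batch 3 Batch 4 Batch 2.
Batch 1: 0→3
Batch 3: 3→12
Batch 4: 12→23
Batch 2: 23→35
Sum = 3+12+23+35 = 73.
Difference = 96 − 73 = 23.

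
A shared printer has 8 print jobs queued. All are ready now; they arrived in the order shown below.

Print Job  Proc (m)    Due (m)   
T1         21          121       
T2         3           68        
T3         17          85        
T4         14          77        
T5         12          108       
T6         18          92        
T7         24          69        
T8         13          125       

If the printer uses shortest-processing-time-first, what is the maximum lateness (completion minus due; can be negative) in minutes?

53

SPT (increasing processing time): T2 T5 T8 T4 T3 T6 T1 T7.
T2: 0→3, due 68, lateness -65
T5: 3→15, due 108, lateness -93
T8: 15→28, due 125, lateness -97
T4: 28→42, due 77, lateness -35
T3: 42→59, due 85, lateness -26
T6: 59→77, due 92, lateness -15
T1: 77→98, due 121, lateness -23
T7: 98→122, due 69, lateness 53
Maximum = 53.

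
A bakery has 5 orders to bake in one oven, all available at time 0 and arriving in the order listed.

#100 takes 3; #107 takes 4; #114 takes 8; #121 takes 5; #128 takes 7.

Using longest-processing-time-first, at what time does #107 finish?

24

LPT (decreasing processing time): #114 #128 #121 #107 #100.
#114: 0→8
#128: 8→15
#121: 15→20
#107: 20→24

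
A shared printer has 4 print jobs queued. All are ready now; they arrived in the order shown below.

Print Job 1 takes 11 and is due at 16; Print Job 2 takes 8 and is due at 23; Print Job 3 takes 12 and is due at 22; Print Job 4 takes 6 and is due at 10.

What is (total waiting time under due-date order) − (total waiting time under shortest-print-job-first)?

7

EDD (increasing due date): Print Job 4 Print Job 1 Print Job 3 Print Job 2.
Print Job 4: waits 0, runs 0→6
Print Job 1: waits 6, runs 6→17
Print Job 3: waits 17, runs 17→29
Print Job 2: waits 29, runs 29→37
Sum = 0+6+17+29 = 52.
SPT (increasing processing time): Print Job 4 Print Job 2 Print Job 1 Print Job 3.
Print Job 4: waits 0, runs 0→6
Print Job 2: waits 6, runs 6→14
Print Job 1: waits 14, runs 14→25
Print Job 3: waits 25, runs 25→37
Sum = 0+6+14+25 = 45.
Difference = 52 − 45 = 7.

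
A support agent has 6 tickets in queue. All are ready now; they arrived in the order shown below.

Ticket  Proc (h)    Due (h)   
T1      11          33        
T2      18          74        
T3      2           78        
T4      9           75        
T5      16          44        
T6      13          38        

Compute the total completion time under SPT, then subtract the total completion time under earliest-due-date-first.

SPT (increasing processing time): T3 T4 T1 T6 T5 T2.
T3: 0→2
T4: 2→11
T1: 11→22
T6: 22→35
T5: 35→51
T2: 51→69
Sum = 2+11+22+35+51+69 = 190.
EDD (increasing due date): T1 T6 T5 T2 T4 T3.
T1: 0→11
T6: 11→24
T5: 24→40
T2: 40→58
T4: 58→67
T3: 67→69
Sum = 11+24+40+58+67+69 = 269.
Difference = 190 − 269 = -79.

-79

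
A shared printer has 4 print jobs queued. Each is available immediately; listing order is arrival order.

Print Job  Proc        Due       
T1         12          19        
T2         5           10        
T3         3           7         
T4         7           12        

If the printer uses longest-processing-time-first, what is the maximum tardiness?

20

LPT (decreasing processing time): T1 T4 T2 T3.
T1: 0→12, due 19, tardiness 0
T4: 12→19, due 12, tardiness 7
T2: 19→24, due 10, tardiness 14
T3: 24→27, due 7, tardiness 20
Maximum = 20.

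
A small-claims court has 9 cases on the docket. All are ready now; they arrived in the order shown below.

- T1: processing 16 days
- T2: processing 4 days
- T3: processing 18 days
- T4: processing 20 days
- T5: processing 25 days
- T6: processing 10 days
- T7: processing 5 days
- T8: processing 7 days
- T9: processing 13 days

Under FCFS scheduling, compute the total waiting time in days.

511

FIFO (arrival order): T1 T2 T3 T4 T5 T6 T7 T8 T9.
T1: waits 0, runs 0→16
T2: waits 16, runs 16→20
T3: waits 20, runs 20→38
T4: waits 38, runs 38→58
T5: waits 58, runs 58→83
T6: waits 83, runs 83→93
T7: waits 93, runs 93→98
T8: waits 98, runs 98→105
T9: waits 105, runs 105→118
Sum = 0+16+20+38+58+83+93+98+105 = 511.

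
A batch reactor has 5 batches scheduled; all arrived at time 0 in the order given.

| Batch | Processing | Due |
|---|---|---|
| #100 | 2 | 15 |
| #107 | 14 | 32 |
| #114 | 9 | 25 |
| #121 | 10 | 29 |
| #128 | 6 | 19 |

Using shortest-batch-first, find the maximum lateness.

9

SPT (increasing processing time): #100 #128 #114 #121 #107.
#100: 0→2, due 15, lateness -13
#128: 2→8, due 19, lateness -11
#114: 8→17, due 25, lateness -8
#121: 17→27, due 29, lateness -2
#107: 27→41, due 32, lateness 9
Maximum = 9.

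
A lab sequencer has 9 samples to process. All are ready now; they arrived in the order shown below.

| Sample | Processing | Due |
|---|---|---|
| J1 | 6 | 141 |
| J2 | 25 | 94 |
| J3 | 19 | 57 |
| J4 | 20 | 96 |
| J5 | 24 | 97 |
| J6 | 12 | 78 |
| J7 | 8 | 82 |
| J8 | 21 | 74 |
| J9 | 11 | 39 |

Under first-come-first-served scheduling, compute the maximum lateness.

FIFO (arrival order): J1 J2 J3 J4 J5 J6 J7 J8 J9.
J1: 0→6, due 141, lateness -135
J2: 6→31, due 94, lateness -63
J3: 31→50, due 57, lateness -7
J4: 50→70, due 96, lateness -26
J5: 70→94, due 97, lateness -3
J6: 94→106, due 78, lateness 28
J7: 106→114, due 82, lateness 32
J8: 114→135, due 74, lateness 61
J9: 135→146, due 39, lateness 107
Maximum = 107.

107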